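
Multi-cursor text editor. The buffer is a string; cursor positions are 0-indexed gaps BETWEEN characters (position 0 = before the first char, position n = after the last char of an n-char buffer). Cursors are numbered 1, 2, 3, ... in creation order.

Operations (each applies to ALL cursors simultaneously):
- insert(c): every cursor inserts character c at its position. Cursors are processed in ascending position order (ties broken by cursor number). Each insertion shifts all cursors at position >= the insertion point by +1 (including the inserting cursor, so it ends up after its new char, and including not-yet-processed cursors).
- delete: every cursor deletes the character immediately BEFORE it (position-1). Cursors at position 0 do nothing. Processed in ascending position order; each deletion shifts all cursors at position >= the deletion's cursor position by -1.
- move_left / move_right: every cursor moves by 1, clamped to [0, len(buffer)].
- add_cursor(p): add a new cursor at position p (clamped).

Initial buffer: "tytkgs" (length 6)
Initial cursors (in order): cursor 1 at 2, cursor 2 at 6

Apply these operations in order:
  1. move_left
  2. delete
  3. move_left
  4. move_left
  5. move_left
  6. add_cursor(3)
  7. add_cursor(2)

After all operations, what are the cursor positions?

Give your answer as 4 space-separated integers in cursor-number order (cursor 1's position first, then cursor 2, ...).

Answer: 0 0 3 2

Derivation:
After op 1 (move_left): buffer="tytkgs" (len 6), cursors c1@1 c2@5, authorship ......
After op 2 (delete): buffer="ytks" (len 4), cursors c1@0 c2@3, authorship ....
After op 3 (move_left): buffer="ytks" (len 4), cursors c1@0 c2@2, authorship ....
After op 4 (move_left): buffer="ytks" (len 4), cursors c1@0 c2@1, authorship ....
After op 5 (move_left): buffer="ytks" (len 4), cursors c1@0 c2@0, authorship ....
After op 6 (add_cursor(3)): buffer="ytks" (len 4), cursors c1@0 c2@0 c3@3, authorship ....
After op 7 (add_cursor(2)): buffer="ytks" (len 4), cursors c1@0 c2@0 c4@2 c3@3, authorship ....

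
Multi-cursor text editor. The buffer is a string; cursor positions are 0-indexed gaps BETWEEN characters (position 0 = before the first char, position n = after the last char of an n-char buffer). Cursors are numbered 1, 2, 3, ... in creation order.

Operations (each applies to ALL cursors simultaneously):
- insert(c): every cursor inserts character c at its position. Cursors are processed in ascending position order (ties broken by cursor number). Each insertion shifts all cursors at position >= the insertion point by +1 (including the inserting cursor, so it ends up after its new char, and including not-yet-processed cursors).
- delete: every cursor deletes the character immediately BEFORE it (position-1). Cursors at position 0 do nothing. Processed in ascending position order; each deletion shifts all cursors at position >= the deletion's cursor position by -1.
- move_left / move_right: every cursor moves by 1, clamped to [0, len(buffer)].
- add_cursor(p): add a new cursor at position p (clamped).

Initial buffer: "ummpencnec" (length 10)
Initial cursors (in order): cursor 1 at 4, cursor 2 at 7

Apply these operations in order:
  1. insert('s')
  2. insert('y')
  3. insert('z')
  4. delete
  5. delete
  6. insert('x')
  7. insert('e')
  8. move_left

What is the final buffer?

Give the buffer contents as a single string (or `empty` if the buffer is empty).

Answer: ummpsxeencsxenec

Derivation:
After op 1 (insert('s')): buffer="ummpsencsnec" (len 12), cursors c1@5 c2@9, authorship ....1...2...
After op 2 (insert('y')): buffer="ummpsyencsynec" (len 14), cursors c1@6 c2@11, authorship ....11...22...
After op 3 (insert('z')): buffer="ummpsyzencsyznec" (len 16), cursors c1@7 c2@13, authorship ....111...222...
After op 4 (delete): buffer="ummpsyencsynec" (len 14), cursors c1@6 c2@11, authorship ....11...22...
After op 5 (delete): buffer="ummpsencsnec" (len 12), cursors c1@5 c2@9, authorship ....1...2...
After op 6 (insert('x')): buffer="ummpsxencsxnec" (len 14), cursors c1@6 c2@11, authorship ....11...22...
After op 7 (insert('e')): buffer="ummpsxeencsxenec" (len 16), cursors c1@7 c2@13, authorship ....111...222...
After op 8 (move_left): buffer="ummpsxeencsxenec" (len 16), cursors c1@6 c2@12, authorship ....111...222...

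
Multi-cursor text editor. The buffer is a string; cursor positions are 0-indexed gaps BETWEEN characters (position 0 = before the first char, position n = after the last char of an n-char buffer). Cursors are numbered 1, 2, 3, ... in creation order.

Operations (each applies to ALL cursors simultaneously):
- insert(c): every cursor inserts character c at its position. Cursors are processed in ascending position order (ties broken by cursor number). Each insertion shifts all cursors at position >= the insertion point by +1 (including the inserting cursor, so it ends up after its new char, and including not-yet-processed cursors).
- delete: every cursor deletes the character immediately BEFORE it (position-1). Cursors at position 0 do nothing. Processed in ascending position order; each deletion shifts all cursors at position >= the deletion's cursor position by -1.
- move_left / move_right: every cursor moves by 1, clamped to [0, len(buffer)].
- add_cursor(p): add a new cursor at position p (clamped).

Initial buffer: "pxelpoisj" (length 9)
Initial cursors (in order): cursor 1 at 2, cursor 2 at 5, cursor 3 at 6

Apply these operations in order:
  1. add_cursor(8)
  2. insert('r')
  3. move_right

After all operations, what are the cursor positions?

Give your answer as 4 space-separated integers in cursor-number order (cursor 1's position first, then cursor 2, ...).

Answer: 4 8 10 13

Derivation:
After op 1 (add_cursor(8)): buffer="pxelpoisj" (len 9), cursors c1@2 c2@5 c3@6 c4@8, authorship .........
After op 2 (insert('r')): buffer="pxrelprorisrj" (len 13), cursors c1@3 c2@7 c3@9 c4@12, authorship ..1...2.3..4.
After op 3 (move_right): buffer="pxrelprorisrj" (len 13), cursors c1@4 c2@8 c3@10 c4@13, authorship ..1...2.3..4.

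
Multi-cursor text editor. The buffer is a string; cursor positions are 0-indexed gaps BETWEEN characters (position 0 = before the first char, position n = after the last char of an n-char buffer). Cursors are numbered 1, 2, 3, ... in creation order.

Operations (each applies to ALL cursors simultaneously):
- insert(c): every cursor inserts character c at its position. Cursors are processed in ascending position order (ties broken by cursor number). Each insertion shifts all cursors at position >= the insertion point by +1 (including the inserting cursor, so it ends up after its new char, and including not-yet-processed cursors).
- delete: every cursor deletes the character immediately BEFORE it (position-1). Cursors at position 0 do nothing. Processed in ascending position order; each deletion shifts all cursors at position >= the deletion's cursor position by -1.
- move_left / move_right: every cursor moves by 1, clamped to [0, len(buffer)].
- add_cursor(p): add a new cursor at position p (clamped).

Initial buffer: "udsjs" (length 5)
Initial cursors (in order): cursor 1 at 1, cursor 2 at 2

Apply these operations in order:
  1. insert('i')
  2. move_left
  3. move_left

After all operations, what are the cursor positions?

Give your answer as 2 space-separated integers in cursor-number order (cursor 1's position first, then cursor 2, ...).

After op 1 (insert('i')): buffer="uidisjs" (len 7), cursors c1@2 c2@4, authorship .1.2...
After op 2 (move_left): buffer="uidisjs" (len 7), cursors c1@1 c2@3, authorship .1.2...
After op 3 (move_left): buffer="uidisjs" (len 7), cursors c1@0 c2@2, authorship .1.2...

Answer: 0 2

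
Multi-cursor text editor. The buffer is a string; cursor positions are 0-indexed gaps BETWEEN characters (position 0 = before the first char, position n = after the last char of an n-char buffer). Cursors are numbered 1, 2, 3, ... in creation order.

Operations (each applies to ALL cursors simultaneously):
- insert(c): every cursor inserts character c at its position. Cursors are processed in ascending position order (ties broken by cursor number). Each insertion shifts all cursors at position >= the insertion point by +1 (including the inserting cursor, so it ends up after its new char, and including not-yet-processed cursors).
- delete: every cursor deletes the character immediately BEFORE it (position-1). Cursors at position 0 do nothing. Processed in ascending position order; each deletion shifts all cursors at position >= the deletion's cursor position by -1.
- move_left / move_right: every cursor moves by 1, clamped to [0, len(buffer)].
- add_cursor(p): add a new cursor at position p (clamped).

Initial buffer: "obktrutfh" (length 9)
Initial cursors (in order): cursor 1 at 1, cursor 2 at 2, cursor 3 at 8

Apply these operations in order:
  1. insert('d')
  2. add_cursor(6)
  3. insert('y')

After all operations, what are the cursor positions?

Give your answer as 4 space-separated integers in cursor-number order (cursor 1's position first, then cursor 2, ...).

Answer: 3 6 15 9

Derivation:
After op 1 (insert('d')): buffer="odbdktrutfdh" (len 12), cursors c1@2 c2@4 c3@11, authorship .1.2......3.
After op 2 (add_cursor(6)): buffer="odbdktrutfdh" (len 12), cursors c1@2 c2@4 c4@6 c3@11, authorship .1.2......3.
After op 3 (insert('y')): buffer="odybdyktyrutfdyh" (len 16), cursors c1@3 c2@6 c4@9 c3@15, authorship .11.22..4....33.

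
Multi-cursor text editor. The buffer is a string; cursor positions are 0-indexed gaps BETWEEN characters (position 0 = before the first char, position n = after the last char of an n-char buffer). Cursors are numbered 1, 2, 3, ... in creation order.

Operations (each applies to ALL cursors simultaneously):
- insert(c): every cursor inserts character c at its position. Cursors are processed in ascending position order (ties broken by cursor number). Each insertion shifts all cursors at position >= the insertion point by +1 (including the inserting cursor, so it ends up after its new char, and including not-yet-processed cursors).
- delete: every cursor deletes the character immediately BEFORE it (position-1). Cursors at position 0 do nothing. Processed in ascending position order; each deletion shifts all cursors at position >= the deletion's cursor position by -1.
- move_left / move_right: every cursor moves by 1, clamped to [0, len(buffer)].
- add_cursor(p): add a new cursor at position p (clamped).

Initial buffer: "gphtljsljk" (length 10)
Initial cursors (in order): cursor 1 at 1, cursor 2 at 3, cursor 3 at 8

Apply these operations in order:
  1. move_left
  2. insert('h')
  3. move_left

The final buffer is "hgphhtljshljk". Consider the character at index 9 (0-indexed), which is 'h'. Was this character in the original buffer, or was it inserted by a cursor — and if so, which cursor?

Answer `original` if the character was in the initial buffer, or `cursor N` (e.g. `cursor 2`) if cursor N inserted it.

After op 1 (move_left): buffer="gphtljsljk" (len 10), cursors c1@0 c2@2 c3@7, authorship ..........
After op 2 (insert('h')): buffer="hgphhtljshljk" (len 13), cursors c1@1 c2@4 c3@10, authorship 1..2.....3...
After op 3 (move_left): buffer="hgphhtljshljk" (len 13), cursors c1@0 c2@3 c3@9, authorship 1..2.....3...
Authorship (.=original, N=cursor N): 1 . . 2 . . . . . 3 . . .
Index 9: author = 3

Answer: cursor 3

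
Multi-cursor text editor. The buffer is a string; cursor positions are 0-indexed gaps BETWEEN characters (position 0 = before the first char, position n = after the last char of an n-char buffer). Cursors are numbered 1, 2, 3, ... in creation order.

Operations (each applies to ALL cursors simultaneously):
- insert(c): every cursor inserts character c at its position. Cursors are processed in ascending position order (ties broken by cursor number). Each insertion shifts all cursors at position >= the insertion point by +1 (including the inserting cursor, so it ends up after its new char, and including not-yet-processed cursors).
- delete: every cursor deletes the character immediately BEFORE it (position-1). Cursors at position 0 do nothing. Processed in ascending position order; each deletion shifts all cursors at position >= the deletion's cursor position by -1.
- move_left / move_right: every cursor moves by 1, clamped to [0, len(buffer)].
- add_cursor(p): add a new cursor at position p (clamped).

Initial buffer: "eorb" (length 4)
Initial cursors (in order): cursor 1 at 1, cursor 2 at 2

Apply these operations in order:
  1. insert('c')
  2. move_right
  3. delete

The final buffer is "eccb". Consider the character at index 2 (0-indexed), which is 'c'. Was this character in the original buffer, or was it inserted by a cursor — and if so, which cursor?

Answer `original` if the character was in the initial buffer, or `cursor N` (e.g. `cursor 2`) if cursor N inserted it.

Answer: cursor 2

Derivation:
After op 1 (insert('c')): buffer="ecocrb" (len 6), cursors c1@2 c2@4, authorship .1.2..
After op 2 (move_right): buffer="ecocrb" (len 6), cursors c1@3 c2@5, authorship .1.2..
After op 3 (delete): buffer="eccb" (len 4), cursors c1@2 c2@3, authorship .12.
Authorship (.=original, N=cursor N): . 1 2 .
Index 2: author = 2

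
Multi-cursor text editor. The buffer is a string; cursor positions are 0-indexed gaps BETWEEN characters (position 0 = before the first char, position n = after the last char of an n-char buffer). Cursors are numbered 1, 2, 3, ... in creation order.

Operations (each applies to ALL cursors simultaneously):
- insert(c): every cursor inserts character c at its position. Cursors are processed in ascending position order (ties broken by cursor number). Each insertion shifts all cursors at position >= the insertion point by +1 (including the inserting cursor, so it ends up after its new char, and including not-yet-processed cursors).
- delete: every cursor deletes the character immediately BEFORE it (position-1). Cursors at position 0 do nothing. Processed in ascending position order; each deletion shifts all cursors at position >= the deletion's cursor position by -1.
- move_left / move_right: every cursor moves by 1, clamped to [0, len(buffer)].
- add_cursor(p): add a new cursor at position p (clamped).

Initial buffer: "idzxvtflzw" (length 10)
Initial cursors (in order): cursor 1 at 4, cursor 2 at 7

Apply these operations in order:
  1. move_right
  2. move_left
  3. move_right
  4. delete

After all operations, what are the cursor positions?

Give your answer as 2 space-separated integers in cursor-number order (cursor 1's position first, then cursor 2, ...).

Answer: 4 6

Derivation:
After op 1 (move_right): buffer="idzxvtflzw" (len 10), cursors c1@5 c2@8, authorship ..........
After op 2 (move_left): buffer="idzxvtflzw" (len 10), cursors c1@4 c2@7, authorship ..........
After op 3 (move_right): buffer="idzxvtflzw" (len 10), cursors c1@5 c2@8, authorship ..........
After op 4 (delete): buffer="idzxtfzw" (len 8), cursors c1@4 c2@6, authorship ........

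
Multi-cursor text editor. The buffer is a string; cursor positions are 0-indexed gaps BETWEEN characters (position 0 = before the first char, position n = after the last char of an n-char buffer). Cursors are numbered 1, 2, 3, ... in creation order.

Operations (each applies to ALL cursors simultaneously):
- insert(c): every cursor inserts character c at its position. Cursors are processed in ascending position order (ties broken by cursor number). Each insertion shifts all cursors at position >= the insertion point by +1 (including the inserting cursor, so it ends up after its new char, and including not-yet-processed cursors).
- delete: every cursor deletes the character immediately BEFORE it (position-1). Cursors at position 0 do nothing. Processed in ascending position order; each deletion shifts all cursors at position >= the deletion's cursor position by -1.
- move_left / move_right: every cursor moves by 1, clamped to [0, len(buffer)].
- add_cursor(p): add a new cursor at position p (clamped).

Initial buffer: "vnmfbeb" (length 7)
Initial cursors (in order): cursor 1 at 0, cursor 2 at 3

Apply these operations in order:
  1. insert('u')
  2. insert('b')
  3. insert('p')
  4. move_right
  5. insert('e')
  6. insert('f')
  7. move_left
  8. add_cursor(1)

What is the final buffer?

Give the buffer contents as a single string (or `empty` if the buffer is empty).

Answer: ubpvefnmubpfefbeb

Derivation:
After op 1 (insert('u')): buffer="uvnmufbeb" (len 9), cursors c1@1 c2@5, authorship 1...2....
After op 2 (insert('b')): buffer="ubvnmubfbeb" (len 11), cursors c1@2 c2@7, authorship 11...22....
After op 3 (insert('p')): buffer="ubpvnmubpfbeb" (len 13), cursors c1@3 c2@9, authorship 111...222....
After op 4 (move_right): buffer="ubpvnmubpfbeb" (len 13), cursors c1@4 c2@10, authorship 111...222....
After op 5 (insert('e')): buffer="ubpvenmubpfebeb" (len 15), cursors c1@5 c2@12, authorship 111.1..222.2...
After op 6 (insert('f')): buffer="ubpvefnmubpfefbeb" (len 17), cursors c1@6 c2@14, authorship 111.11..222.22...
After op 7 (move_left): buffer="ubpvefnmubpfefbeb" (len 17), cursors c1@5 c2@13, authorship 111.11..222.22...
After op 8 (add_cursor(1)): buffer="ubpvefnmubpfefbeb" (len 17), cursors c3@1 c1@5 c2@13, authorship 111.11..222.22...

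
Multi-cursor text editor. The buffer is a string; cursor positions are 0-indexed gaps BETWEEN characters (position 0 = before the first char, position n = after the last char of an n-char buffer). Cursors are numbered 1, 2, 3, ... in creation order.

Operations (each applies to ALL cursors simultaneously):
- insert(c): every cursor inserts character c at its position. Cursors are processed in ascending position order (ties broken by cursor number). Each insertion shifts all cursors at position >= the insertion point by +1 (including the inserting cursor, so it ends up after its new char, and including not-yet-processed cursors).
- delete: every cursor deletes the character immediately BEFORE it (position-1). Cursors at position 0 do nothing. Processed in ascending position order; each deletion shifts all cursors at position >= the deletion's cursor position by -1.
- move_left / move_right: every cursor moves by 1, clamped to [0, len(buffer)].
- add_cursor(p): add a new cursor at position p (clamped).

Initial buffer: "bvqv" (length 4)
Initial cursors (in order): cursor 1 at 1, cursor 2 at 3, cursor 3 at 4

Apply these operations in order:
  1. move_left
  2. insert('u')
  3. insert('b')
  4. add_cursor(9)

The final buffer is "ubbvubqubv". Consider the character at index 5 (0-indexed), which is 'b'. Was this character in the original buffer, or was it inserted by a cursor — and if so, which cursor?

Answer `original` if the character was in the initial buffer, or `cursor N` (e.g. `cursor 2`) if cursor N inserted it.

After op 1 (move_left): buffer="bvqv" (len 4), cursors c1@0 c2@2 c3@3, authorship ....
After op 2 (insert('u')): buffer="ubvuquv" (len 7), cursors c1@1 c2@4 c3@6, authorship 1..2.3.
After op 3 (insert('b')): buffer="ubbvubqubv" (len 10), cursors c1@2 c2@6 c3@9, authorship 11..22.33.
After op 4 (add_cursor(9)): buffer="ubbvubqubv" (len 10), cursors c1@2 c2@6 c3@9 c4@9, authorship 11..22.33.
Authorship (.=original, N=cursor N): 1 1 . . 2 2 . 3 3 .
Index 5: author = 2

Answer: cursor 2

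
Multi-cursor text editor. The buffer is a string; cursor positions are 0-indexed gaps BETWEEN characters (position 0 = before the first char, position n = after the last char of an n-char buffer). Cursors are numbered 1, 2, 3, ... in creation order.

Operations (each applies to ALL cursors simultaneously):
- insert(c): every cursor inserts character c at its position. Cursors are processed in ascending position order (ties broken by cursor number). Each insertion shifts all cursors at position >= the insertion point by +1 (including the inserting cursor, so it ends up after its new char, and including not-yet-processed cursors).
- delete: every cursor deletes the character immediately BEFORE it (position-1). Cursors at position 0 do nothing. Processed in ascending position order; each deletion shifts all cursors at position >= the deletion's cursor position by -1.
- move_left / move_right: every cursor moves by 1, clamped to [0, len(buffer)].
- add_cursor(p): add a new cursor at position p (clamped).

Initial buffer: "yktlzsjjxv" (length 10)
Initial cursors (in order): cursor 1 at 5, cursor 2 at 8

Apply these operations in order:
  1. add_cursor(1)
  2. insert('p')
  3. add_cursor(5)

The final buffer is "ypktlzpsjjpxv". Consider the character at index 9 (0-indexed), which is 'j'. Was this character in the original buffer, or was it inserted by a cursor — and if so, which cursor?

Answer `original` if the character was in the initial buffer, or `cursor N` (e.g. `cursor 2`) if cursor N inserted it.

Answer: original

Derivation:
After op 1 (add_cursor(1)): buffer="yktlzsjjxv" (len 10), cursors c3@1 c1@5 c2@8, authorship ..........
After op 2 (insert('p')): buffer="ypktlzpsjjpxv" (len 13), cursors c3@2 c1@7 c2@11, authorship .3....1...2..
After op 3 (add_cursor(5)): buffer="ypktlzpsjjpxv" (len 13), cursors c3@2 c4@5 c1@7 c2@11, authorship .3....1...2..
Authorship (.=original, N=cursor N): . 3 . . . . 1 . . . 2 . .
Index 9: author = original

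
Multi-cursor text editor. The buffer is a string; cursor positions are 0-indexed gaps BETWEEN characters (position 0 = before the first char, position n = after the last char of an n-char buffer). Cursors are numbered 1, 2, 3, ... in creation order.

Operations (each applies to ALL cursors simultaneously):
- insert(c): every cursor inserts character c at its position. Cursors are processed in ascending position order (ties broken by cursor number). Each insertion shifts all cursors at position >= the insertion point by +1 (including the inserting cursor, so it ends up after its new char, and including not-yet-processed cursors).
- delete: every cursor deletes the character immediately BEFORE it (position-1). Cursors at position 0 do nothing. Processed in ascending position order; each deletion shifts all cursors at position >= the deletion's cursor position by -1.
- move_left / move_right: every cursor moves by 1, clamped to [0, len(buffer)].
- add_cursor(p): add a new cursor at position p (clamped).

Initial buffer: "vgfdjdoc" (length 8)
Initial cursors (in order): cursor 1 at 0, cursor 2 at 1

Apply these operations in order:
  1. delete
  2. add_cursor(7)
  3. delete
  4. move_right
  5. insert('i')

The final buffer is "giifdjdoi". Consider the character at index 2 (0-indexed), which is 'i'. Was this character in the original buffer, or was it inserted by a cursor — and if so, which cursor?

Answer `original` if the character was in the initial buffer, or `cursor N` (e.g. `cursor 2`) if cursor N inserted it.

Answer: cursor 2

Derivation:
After op 1 (delete): buffer="gfdjdoc" (len 7), cursors c1@0 c2@0, authorship .......
After op 2 (add_cursor(7)): buffer="gfdjdoc" (len 7), cursors c1@0 c2@0 c3@7, authorship .......
After op 3 (delete): buffer="gfdjdo" (len 6), cursors c1@0 c2@0 c3@6, authorship ......
After op 4 (move_right): buffer="gfdjdo" (len 6), cursors c1@1 c2@1 c3@6, authorship ......
After op 5 (insert('i')): buffer="giifdjdoi" (len 9), cursors c1@3 c2@3 c3@9, authorship .12.....3
Authorship (.=original, N=cursor N): . 1 2 . . . . . 3
Index 2: author = 2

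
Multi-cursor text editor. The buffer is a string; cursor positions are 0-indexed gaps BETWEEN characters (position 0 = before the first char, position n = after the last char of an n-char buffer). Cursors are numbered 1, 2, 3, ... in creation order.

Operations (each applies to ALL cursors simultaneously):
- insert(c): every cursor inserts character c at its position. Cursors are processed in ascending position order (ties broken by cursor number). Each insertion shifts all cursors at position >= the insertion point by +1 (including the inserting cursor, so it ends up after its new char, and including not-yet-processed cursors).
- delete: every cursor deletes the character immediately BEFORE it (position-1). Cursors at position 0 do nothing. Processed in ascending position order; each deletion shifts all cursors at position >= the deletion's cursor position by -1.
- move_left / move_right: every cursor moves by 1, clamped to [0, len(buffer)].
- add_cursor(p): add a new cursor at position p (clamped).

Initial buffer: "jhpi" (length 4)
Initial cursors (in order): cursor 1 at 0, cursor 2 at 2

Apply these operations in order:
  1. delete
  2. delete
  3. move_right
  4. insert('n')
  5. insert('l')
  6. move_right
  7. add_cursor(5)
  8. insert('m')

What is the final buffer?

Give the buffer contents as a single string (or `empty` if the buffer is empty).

After op 1 (delete): buffer="jpi" (len 3), cursors c1@0 c2@1, authorship ...
After op 2 (delete): buffer="pi" (len 2), cursors c1@0 c2@0, authorship ..
After op 3 (move_right): buffer="pi" (len 2), cursors c1@1 c2@1, authorship ..
After op 4 (insert('n')): buffer="pnni" (len 4), cursors c1@3 c2@3, authorship .12.
After op 5 (insert('l')): buffer="pnnlli" (len 6), cursors c1@5 c2@5, authorship .1212.
After op 6 (move_right): buffer="pnnlli" (len 6), cursors c1@6 c2@6, authorship .1212.
After op 7 (add_cursor(5)): buffer="pnnlli" (len 6), cursors c3@5 c1@6 c2@6, authorship .1212.
After op 8 (insert('m')): buffer="pnnllmimm" (len 9), cursors c3@6 c1@9 c2@9, authorship .12123.12

Answer: pnnllmimm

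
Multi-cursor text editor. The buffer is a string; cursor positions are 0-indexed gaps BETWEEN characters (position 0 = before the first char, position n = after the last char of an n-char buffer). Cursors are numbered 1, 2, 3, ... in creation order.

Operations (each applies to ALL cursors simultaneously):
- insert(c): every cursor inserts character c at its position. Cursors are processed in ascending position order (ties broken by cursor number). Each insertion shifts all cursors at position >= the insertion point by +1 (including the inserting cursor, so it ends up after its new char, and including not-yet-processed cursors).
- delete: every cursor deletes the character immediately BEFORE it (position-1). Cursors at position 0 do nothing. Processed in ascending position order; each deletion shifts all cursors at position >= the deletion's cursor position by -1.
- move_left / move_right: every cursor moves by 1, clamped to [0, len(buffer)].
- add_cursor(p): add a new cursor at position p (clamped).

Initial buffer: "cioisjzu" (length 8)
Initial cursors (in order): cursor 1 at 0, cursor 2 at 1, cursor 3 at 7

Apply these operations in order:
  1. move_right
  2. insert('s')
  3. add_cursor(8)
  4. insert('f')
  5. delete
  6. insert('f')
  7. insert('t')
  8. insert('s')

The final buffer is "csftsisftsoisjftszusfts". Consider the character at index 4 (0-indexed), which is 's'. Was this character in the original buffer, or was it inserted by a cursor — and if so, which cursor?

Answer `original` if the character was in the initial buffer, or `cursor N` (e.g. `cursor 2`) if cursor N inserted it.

After op 1 (move_right): buffer="cioisjzu" (len 8), cursors c1@1 c2@2 c3@8, authorship ........
After op 2 (insert('s')): buffer="csisoisjzus" (len 11), cursors c1@2 c2@4 c3@11, authorship .1.2......3
After op 3 (add_cursor(8)): buffer="csisoisjzus" (len 11), cursors c1@2 c2@4 c4@8 c3@11, authorship .1.2......3
After op 4 (insert('f')): buffer="csfisfoisjfzusf" (len 15), cursors c1@3 c2@6 c4@11 c3@15, authorship .11.22....4..33
After op 5 (delete): buffer="csisoisjzus" (len 11), cursors c1@2 c2@4 c4@8 c3@11, authorship .1.2......3
After op 6 (insert('f')): buffer="csfisfoisjfzusf" (len 15), cursors c1@3 c2@6 c4@11 c3@15, authorship .11.22....4..33
After op 7 (insert('t')): buffer="csftisftoisjftzusft" (len 19), cursors c1@4 c2@8 c4@14 c3@19, authorship .111.222....44..333
After op 8 (insert('s')): buffer="csftsisftsoisjftszusfts" (len 23), cursors c1@5 c2@10 c4@17 c3@23, authorship .1111.2222....444..3333
Authorship (.=original, N=cursor N): . 1 1 1 1 . 2 2 2 2 . . . . 4 4 4 . . 3 3 3 3
Index 4: author = 1

Answer: cursor 1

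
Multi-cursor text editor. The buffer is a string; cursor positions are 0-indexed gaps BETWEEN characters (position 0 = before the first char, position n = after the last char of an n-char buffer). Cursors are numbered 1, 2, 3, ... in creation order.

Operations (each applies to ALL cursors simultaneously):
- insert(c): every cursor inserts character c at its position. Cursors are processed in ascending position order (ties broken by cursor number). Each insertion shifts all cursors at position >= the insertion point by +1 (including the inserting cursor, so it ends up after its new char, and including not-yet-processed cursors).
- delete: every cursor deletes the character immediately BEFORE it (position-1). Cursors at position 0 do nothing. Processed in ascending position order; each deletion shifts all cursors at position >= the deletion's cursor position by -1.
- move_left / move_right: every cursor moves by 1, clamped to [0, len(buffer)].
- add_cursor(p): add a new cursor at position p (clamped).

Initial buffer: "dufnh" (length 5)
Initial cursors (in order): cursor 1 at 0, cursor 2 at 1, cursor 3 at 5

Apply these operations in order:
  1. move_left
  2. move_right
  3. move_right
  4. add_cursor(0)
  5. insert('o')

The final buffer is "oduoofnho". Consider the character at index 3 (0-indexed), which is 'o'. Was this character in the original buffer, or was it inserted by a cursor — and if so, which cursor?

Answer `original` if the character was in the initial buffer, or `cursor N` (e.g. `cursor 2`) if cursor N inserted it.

After op 1 (move_left): buffer="dufnh" (len 5), cursors c1@0 c2@0 c3@4, authorship .....
After op 2 (move_right): buffer="dufnh" (len 5), cursors c1@1 c2@1 c3@5, authorship .....
After op 3 (move_right): buffer="dufnh" (len 5), cursors c1@2 c2@2 c3@5, authorship .....
After op 4 (add_cursor(0)): buffer="dufnh" (len 5), cursors c4@0 c1@2 c2@2 c3@5, authorship .....
After op 5 (insert('o')): buffer="oduoofnho" (len 9), cursors c4@1 c1@5 c2@5 c3@9, authorship 4..12...3
Authorship (.=original, N=cursor N): 4 . . 1 2 . . . 3
Index 3: author = 1

Answer: cursor 1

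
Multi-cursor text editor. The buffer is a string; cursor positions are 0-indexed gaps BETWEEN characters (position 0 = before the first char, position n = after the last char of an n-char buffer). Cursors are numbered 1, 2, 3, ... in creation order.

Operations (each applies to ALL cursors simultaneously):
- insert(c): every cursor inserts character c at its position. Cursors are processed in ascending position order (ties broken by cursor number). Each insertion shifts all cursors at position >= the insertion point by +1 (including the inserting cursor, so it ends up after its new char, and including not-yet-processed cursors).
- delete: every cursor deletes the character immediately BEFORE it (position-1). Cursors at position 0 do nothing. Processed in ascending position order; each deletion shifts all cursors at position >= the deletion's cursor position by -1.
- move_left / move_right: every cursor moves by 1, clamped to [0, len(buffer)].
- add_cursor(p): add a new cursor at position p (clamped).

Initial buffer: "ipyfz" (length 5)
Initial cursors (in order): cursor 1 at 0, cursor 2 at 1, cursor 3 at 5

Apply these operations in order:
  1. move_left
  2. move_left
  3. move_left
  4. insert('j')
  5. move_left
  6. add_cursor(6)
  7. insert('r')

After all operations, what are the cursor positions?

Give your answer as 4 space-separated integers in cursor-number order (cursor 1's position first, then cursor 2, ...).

Answer: 3 3 7 10

Derivation:
After op 1 (move_left): buffer="ipyfz" (len 5), cursors c1@0 c2@0 c3@4, authorship .....
After op 2 (move_left): buffer="ipyfz" (len 5), cursors c1@0 c2@0 c3@3, authorship .....
After op 3 (move_left): buffer="ipyfz" (len 5), cursors c1@0 c2@0 c3@2, authorship .....
After op 4 (insert('j')): buffer="jjipjyfz" (len 8), cursors c1@2 c2@2 c3@5, authorship 12..3...
After op 5 (move_left): buffer="jjipjyfz" (len 8), cursors c1@1 c2@1 c3@4, authorship 12..3...
After op 6 (add_cursor(6)): buffer="jjipjyfz" (len 8), cursors c1@1 c2@1 c3@4 c4@6, authorship 12..3...
After op 7 (insert('r')): buffer="jrrjiprjyrfz" (len 12), cursors c1@3 c2@3 c3@7 c4@10, authorship 1122..33.4..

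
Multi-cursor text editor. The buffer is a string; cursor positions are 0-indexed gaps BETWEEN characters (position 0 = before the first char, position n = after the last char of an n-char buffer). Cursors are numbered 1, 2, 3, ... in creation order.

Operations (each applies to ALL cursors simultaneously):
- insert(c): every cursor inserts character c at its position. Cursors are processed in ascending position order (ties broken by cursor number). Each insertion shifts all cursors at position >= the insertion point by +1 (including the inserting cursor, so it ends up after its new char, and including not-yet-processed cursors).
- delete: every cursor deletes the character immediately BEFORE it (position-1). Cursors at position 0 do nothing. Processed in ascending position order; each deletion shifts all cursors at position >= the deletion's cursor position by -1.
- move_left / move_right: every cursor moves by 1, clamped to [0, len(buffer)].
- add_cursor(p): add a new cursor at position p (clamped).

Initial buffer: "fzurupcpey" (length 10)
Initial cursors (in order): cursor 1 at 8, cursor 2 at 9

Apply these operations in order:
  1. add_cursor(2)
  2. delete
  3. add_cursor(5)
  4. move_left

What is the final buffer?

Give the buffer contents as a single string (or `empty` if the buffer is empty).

Answer: furupcy

Derivation:
After op 1 (add_cursor(2)): buffer="fzurupcpey" (len 10), cursors c3@2 c1@8 c2@9, authorship ..........
After op 2 (delete): buffer="furupcy" (len 7), cursors c3@1 c1@6 c2@6, authorship .......
After op 3 (add_cursor(5)): buffer="furupcy" (len 7), cursors c3@1 c4@5 c1@6 c2@6, authorship .......
After op 4 (move_left): buffer="furupcy" (len 7), cursors c3@0 c4@4 c1@5 c2@5, authorship .......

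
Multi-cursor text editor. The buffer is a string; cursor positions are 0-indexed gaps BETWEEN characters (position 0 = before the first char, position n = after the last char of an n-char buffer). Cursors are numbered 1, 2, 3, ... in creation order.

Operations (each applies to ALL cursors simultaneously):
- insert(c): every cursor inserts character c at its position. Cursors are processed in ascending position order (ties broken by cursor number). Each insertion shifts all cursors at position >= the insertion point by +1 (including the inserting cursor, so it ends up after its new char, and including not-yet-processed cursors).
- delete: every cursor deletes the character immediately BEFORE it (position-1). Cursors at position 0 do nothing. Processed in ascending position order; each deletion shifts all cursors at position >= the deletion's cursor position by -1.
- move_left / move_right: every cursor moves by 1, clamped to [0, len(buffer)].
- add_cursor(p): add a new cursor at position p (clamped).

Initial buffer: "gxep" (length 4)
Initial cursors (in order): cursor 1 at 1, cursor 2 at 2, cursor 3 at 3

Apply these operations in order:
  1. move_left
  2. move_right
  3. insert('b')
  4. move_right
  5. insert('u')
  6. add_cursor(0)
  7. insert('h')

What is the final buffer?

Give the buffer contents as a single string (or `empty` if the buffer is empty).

Answer: hgbxuhbeuhbpuh

Derivation:
After op 1 (move_left): buffer="gxep" (len 4), cursors c1@0 c2@1 c3@2, authorship ....
After op 2 (move_right): buffer="gxep" (len 4), cursors c1@1 c2@2 c3@3, authorship ....
After op 3 (insert('b')): buffer="gbxbebp" (len 7), cursors c1@2 c2@4 c3@6, authorship .1.2.3.
After op 4 (move_right): buffer="gbxbebp" (len 7), cursors c1@3 c2@5 c3@7, authorship .1.2.3.
After op 5 (insert('u')): buffer="gbxubeubpu" (len 10), cursors c1@4 c2@7 c3@10, authorship .1.12.23.3
After op 6 (add_cursor(0)): buffer="gbxubeubpu" (len 10), cursors c4@0 c1@4 c2@7 c3@10, authorship .1.12.23.3
After op 7 (insert('h')): buffer="hgbxuhbeuhbpuh" (len 14), cursors c4@1 c1@6 c2@10 c3@14, authorship 4.1.112.223.33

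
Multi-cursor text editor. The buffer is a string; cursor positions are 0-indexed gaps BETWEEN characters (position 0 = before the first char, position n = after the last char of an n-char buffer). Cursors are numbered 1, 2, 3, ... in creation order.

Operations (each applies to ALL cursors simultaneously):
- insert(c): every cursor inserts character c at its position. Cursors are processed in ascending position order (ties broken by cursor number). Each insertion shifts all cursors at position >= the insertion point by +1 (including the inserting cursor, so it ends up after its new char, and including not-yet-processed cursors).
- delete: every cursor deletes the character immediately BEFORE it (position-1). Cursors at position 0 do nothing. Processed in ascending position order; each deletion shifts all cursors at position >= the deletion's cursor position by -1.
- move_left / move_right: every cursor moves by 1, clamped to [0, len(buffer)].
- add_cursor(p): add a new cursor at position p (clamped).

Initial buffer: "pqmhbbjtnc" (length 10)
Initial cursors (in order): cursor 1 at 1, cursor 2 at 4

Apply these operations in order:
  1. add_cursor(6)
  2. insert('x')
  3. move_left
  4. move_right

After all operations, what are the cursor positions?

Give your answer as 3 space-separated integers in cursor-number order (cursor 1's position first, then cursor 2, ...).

After op 1 (add_cursor(6)): buffer="pqmhbbjtnc" (len 10), cursors c1@1 c2@4 c3@6, authorship ..........
After op 2 (insert('x')): buffer="pxqmhxbbxjtnc" (len 13), cursors c1@2 c2@6 c3@9, authorship .1...2..3....
After op 3 (move_left): buffer="pxqmhxbbxjtnc" (len 13), cursors c1@1 c2@5 c3@8, authorship .1...2..3....
After op 4 (move_right): buffer="pxqmhxbbxjtnc" (len 13), cursors c1@2 c2@6 c3@9, authorship .1...2..3....

Answer: 2 6 9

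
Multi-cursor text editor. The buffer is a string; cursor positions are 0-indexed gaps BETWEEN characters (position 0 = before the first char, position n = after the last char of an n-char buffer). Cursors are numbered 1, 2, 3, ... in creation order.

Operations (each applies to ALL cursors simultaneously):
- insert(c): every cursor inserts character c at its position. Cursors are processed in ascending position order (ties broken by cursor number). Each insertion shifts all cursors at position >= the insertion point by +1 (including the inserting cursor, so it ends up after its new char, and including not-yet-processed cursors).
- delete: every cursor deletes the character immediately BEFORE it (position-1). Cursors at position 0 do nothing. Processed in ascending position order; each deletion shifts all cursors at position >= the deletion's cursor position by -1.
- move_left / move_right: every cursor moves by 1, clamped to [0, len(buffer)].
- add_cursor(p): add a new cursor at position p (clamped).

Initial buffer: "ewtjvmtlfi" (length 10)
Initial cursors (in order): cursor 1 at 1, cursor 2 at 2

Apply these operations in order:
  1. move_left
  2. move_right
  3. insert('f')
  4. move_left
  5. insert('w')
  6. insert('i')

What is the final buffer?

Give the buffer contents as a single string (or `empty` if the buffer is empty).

After op 1 (move_left): buffer="ewtjvmtlfi" (len 10), cursors c1@0 c2@1, authorship ..........
After op 2 (move_right): buffer="ewtjvmtlfi" (len 10), cursors c1@1 c2@2, authorship ..........
After op 3 (insert('f')): buffer="efwftjvmtlfi" (len 12), cursors c1@2 c2@4, authorship .1.2........
After op 4 (move_left): buffer="efwftjvmtlfi" (len 12), cursors c1@1 c2@3, authorship .1.2........
After op 5 (insert('w')): buffer="ewfwwftjvmtlfi" (len 14), cursors c1@2 c2@5, authorship .11.22........
After op 6 (insert('i')): buffer="ewifwwiftjvmtlfi" (len 16), cursors c1@3 c2@7, authorship .111.222........

Answer: ewifwwiftjvmtlfi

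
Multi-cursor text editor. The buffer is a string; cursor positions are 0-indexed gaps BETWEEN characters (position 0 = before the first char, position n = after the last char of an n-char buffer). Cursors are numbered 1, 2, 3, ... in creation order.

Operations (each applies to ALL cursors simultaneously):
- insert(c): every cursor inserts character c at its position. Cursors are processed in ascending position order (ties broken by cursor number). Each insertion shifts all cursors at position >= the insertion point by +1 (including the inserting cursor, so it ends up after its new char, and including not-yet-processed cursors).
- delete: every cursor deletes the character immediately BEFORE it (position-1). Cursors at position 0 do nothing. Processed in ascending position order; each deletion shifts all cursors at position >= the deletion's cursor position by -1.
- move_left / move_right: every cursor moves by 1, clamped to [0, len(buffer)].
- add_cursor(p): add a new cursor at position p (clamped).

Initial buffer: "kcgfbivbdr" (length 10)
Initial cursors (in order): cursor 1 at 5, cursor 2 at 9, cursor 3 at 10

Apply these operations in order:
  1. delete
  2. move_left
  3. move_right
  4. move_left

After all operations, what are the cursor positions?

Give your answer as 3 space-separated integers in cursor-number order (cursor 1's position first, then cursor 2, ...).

After op 1 (delete): buffer="kcgfivb" (len 7), cursors c1@4 c2@7 c3@7, authorship .......
After op 2 (move_left): buffer="kcgfivb" (len 7), cursors c1@3 c2@6 c3@6, authorship .......
After op 3 (move_right): buffer="kcgfivb" (len 7), cursors c1@4 c2@7 c3@7, authorship .......
After op 4 (move_left): buffer="kcgfivb" (len 7), cursors c1@3 c2@6 c3@6, authorship .......

Answer: 3 6 6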